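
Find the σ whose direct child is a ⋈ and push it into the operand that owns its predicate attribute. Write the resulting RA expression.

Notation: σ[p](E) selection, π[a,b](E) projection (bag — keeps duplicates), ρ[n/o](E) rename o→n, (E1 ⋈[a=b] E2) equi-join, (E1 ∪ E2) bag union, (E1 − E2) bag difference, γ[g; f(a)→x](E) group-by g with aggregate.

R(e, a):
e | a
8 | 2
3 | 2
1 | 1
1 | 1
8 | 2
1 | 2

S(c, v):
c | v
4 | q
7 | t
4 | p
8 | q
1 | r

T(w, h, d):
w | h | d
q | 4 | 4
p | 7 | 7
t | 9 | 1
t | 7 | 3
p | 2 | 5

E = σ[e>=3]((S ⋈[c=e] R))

σ filters on e, owned by the right side.
E' = (S ⋈[c=e] σ[e>=3](R))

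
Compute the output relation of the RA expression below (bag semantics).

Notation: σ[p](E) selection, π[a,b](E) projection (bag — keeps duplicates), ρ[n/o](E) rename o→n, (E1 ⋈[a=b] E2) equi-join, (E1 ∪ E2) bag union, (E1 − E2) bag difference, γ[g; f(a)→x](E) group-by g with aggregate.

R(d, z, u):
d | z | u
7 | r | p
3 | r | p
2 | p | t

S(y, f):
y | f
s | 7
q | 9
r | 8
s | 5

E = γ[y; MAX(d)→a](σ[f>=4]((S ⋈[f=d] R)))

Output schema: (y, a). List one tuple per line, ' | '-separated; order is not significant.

Stepwise |·|:
  S → 4
  R → 3
  (S ⋈[f=d] R) → 1
  σ[f>=4]((S ⋈[f=d] R)) → 1
  γ[y; MAX(d)→a](σ[f>=4]((S ⋈[f=d] R))) → 1

== RESULT ==
y | a
s | 7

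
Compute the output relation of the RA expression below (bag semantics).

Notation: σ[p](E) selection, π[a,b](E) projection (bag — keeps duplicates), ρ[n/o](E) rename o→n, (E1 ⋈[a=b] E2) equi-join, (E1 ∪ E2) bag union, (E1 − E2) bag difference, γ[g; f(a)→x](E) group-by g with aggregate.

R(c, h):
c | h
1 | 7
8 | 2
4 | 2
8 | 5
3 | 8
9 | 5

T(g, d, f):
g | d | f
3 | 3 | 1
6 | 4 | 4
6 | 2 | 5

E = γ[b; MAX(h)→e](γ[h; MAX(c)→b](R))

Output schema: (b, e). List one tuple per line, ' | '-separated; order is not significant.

Row counts bottom-up:
  R → 6
  γ[h; MAX(c)→b](R) → 4
  γ[b; MAX(h)→e](γ[h; MAX(c)→b](R)) → 4

== RESULT ==
b | e
1 | 7
3 | 8
8 | 2
9 | 5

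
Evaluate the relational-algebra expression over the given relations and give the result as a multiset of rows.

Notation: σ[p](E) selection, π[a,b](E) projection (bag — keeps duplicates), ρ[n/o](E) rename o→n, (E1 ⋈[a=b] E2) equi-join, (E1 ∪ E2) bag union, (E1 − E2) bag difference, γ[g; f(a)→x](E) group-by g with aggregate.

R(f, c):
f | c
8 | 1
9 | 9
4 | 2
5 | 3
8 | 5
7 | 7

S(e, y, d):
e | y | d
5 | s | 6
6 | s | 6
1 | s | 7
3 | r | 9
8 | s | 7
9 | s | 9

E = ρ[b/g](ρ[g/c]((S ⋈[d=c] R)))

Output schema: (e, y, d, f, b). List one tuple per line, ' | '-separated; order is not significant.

Per-node cardinality:
  S → 6
  R → 6
  (S ⋈[d=c] R) → 4
  ρ[g/c]((S ⋈[d=c] R)) → 4
  ρ[b/g](ρ[g/c]((S ⋈[d=c] R))) → 4

== RESULT ==
e | y | d | f | b
1 | s | 7 | 7 | 7
3 | r | 9 | 9 | 9
8 | s | 7 | 7 | 7
9 | s | 9 | 9 | 9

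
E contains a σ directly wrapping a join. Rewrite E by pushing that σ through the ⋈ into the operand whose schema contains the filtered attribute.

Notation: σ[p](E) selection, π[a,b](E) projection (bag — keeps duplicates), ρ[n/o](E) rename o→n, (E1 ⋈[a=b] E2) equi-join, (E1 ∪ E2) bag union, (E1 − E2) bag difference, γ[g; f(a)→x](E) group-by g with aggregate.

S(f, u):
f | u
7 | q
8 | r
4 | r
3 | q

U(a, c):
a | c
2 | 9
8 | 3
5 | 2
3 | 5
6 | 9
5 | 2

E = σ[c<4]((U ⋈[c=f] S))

σ filters on c, owned by the left side.
E' = (σ[c<4](U) ⋈[c=f] S)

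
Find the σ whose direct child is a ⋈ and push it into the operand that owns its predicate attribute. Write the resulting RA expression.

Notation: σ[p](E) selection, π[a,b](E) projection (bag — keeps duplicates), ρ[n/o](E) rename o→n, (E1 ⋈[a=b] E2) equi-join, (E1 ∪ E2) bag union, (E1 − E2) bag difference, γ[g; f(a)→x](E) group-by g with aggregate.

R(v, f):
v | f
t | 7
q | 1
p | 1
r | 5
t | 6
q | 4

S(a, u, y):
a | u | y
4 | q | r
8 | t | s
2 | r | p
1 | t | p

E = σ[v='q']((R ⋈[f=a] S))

σ filters on v, owned by the left side.
E' = (σ[v='q'](R) ⋈[f=a] S)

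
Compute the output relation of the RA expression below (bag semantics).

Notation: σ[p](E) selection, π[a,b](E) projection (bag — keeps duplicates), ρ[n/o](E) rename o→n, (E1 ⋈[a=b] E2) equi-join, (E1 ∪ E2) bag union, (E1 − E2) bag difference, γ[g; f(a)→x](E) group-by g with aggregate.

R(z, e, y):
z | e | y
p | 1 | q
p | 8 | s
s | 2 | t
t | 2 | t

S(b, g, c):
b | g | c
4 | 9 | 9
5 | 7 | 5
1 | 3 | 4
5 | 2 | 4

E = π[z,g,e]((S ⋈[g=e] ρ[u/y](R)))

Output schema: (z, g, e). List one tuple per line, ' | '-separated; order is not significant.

Stepwise |·|:
  S → 4
  R → 4
  ρ[u/y](R) → 4
  (S ⋈[g=e] ρ[u/y](R)) → 2
  π[z,g,e]((S ⋈[g=e] ρ[u/y](R))) → 2

== RESULT ==
z | g | e
s | 2 | 2
t | 2 | 2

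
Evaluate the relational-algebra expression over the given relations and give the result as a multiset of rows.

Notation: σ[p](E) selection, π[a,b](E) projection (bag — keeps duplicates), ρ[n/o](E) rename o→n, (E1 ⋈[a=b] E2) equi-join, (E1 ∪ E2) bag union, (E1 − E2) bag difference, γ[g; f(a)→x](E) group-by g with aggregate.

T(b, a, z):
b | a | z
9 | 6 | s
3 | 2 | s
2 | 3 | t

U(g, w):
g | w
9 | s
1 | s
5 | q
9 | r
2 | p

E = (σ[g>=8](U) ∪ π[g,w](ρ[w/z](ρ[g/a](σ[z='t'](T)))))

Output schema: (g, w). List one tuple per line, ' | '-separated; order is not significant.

Row counts bottom-up:
  U → 5
  σ[g>=8](U) → 2
  T → 3
  σ[z='t'](T) → 1
  ρ[g/a](σ[z='t'](T)) → 1
  ρ[w/z](ρ[g/a](σ[z='t'](T))) → 1
  π[g,w](ρ[w/z](ρ[g/a](σ[z='t'](T)))) → 1
  (σ[g>=8](U) ∪ π[g,w](ρ[w/z](ρ[g/a](σ[z='t'](T))))) → 3

== RESULT ==
g | w
3 | t
9 | r
9 | s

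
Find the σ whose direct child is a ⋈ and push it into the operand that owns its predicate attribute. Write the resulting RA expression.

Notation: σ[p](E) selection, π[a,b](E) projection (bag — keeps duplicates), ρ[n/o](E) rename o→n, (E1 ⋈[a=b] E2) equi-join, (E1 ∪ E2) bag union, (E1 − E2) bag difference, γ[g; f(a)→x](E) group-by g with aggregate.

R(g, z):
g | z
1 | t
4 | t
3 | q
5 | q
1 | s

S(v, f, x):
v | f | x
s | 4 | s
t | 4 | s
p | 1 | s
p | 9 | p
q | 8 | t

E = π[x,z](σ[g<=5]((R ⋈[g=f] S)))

σ filters on g, owned by the left side.
E' = π[x,z]((σ[g<=5](R) ⋈[g=f] S))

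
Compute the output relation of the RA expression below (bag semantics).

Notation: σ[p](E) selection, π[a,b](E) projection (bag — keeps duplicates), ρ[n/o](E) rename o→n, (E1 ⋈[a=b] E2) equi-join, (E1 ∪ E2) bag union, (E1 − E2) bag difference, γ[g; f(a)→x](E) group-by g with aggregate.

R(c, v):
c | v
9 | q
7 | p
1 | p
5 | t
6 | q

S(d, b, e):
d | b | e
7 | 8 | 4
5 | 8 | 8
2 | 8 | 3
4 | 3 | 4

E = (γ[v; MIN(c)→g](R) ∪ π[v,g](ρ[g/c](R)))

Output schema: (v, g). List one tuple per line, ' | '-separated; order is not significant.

Per-node cardinality:
  R → 5
  γ[v; MIN(c)→g](R) → 3
  R → 5
  ρ[g/c](R) → 5
  π[v,g](ρ[g/c](R)) → 5
  (γ[v; MIN(c)→g](R) ∪ π[v,g](ρ[g/c](R))) → 8

== RESULT ==
v | g
p | 1
p | 1
p | 7
q | 6
q | 6
q | 9
t | 5
t | 5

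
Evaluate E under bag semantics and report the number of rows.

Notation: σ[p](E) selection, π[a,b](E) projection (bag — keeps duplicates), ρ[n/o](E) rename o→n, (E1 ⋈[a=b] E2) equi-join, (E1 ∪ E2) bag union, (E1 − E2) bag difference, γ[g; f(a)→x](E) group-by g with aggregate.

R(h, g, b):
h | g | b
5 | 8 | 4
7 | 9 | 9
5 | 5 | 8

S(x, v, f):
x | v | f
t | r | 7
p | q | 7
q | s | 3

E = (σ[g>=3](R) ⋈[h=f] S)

Subexpression sizes:
  R → 3
  σ[g>=3](R) → 3
  S → 3
  (σ[g>=3](R) ⋈[h=f] S) → 2

|E| = 2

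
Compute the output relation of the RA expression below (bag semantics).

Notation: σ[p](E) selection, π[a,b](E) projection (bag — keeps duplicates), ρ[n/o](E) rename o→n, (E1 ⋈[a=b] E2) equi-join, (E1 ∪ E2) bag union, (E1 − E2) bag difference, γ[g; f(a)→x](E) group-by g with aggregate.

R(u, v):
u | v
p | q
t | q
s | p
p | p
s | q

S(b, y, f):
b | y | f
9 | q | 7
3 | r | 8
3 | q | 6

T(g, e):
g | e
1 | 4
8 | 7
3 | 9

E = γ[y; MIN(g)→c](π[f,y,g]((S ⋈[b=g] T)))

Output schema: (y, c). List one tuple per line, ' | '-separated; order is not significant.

Stepwise |·|:
  S → 3
  T → 3
  (S ⋈[b=g] T) → 2
  π[f,y,g]((S ⋈[b=g] T)) → 2
  γ[y; MIN(g)→c](π[f,y,g]((S ⋈[b=g] T))) → 2

== RESULT ==
y | c
q | 3
r | 3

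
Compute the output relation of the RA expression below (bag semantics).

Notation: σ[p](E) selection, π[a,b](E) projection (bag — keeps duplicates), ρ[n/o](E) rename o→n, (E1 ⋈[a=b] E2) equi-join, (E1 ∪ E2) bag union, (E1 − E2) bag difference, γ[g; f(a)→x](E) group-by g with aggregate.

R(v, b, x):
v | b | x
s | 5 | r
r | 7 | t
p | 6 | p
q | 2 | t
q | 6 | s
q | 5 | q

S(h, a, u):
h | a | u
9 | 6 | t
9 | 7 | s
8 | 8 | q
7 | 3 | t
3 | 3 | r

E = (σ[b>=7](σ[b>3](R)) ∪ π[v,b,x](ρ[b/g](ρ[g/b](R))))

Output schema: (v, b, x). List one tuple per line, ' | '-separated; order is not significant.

Stepwise |·|:
  R → 6
  σ[b>3](R) → 5
  σ[b>=7](σ[b>3](R)) → 1
  R → 6
  ρ[g/b](R) → 6
  ρ[b/g](ρ[g/b](R)) → 6
  π[v,b,x](ρ[b/g](ρ[g/b](R))) → 6
  (σ[b>=7](σ[b>3](R)) ∪ π[v,b,x](ρ[b/g](ρ[g/b](R)))) → 7

== RESULT ==
v | b | x
p | 6 | p
q | 2 | t
q | 5 | q
q | 6 | s
r | 7 | t
r | 7 | t
s | 5 | r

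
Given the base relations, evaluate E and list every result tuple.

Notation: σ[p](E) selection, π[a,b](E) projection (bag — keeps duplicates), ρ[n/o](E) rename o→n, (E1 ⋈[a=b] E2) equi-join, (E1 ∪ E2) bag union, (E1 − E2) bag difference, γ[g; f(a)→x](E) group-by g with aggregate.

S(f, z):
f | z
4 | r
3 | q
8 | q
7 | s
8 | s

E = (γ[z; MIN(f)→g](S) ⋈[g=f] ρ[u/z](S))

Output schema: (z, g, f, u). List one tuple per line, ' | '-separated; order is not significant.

Per-node cardinality:
  S → 5
  γ[z; MIN(f)→g](S) → 3
  S → 5
  ρ[u/z](S) → 5
  (γ[z; MIN(f)→g](S) ⋈[g=f] ρ[u/z](S)) → 3

== RESULT ==
z | g | f | u
q | 3 | 3 | q
r | 4 | 4 | r
s | 7 | 7 | s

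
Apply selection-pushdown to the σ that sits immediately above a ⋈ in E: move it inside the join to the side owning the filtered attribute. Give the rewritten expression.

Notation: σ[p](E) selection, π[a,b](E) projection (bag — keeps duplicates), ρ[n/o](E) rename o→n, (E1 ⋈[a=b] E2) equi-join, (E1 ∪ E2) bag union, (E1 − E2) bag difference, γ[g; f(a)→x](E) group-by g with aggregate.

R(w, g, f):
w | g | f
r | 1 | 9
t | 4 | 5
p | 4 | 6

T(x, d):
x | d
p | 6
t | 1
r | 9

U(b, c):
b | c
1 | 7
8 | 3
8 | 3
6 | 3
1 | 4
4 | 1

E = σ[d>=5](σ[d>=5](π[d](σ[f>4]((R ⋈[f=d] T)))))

σ filters on f, owned by the left side.
E' = σ[d>=5](σ[d>=5](π[d]((σ[f>4](R) ⋈[f=d] T))))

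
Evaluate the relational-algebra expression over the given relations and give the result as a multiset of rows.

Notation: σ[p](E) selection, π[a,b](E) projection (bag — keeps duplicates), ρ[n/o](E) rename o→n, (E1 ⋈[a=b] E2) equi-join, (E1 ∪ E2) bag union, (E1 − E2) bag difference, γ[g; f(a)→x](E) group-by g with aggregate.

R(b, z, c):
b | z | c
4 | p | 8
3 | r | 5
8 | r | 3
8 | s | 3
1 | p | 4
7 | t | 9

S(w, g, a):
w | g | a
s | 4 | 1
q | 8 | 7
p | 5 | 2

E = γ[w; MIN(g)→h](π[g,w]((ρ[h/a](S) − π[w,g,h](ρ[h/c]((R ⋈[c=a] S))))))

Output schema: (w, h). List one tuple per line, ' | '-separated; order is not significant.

Row counts bottom-up:
  S → 3
  ρ[h/a](S) → 3
  R → 6
  S → 3
  (R ⋈[c=a] S) → 0
  ρ[h/c]((R ⋈[c=a] S)) → 0
  π[w,g,h](ρ[h/c]((R ⋈[c=a] S))) → 0
  (ρ[h/a](S) − π[w,g,h](ρ[h/c]((R ⋈[c=a] S)))) → 3
  π[g,w]((ρ[h/a](S) − π[w,g,h](ρ[h/c]((R ⋈[c=a] S))))) → 3
  γ[w; MIN(g)→h](π[g,w]((ρ[h/a](S) − π[w,g,h](ρ[h/c]((R ⋈[c=a] S)))))) → 3

== RESULT ==
w | h
p | 5
q | 8
s | 4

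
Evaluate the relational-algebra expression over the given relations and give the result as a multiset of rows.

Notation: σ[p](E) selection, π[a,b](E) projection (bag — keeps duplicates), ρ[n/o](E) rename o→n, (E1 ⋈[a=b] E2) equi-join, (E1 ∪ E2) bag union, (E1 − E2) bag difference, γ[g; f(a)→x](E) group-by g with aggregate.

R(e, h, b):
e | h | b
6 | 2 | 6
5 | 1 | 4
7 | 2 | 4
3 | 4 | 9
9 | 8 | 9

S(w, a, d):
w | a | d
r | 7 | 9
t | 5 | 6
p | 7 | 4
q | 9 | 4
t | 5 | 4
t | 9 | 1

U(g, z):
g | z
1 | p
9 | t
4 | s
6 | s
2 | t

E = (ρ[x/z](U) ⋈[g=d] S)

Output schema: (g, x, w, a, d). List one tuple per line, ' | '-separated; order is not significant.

Per-node cardinality:
  U → 5
  ρ[x/z](U) → 5
  S → 6
  (ρ[x/z](U) ⋈[g=d] S) → 6

== RESULT ==
g | x | w | a | d
1 | p | t | 9 | 1
4 | s | p | 7 | 4
4 | s | q | 9 | 4
4 | s | t | 5 | 4
6 | s | t | 5 | 6
9 | t | r | 7 | 9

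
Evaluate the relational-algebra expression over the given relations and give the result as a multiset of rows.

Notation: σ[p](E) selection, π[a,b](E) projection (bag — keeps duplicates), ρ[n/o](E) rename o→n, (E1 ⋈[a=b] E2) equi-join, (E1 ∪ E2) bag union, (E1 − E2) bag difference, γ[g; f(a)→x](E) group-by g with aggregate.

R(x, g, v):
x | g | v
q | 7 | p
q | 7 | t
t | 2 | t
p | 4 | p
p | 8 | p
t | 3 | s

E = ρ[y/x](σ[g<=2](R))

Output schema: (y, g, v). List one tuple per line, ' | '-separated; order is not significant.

Subexpression sizes:
  R → 6
  σ[g<=2](R) → 1
  ρ[y/x](σ[g<=2](R)) → 1

== RESULT ==
y | g | v
t | 2 | t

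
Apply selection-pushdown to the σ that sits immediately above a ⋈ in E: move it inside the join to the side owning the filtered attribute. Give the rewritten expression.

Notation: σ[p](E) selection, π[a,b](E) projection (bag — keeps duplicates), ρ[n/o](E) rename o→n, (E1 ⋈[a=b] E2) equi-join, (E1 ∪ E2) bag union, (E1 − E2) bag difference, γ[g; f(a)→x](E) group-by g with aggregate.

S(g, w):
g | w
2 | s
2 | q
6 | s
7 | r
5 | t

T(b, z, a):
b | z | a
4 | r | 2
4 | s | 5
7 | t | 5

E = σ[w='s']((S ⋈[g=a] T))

σ filters on w, owned by the left side.
E' = (σ[w='s'](S) ⋈[g=a] T)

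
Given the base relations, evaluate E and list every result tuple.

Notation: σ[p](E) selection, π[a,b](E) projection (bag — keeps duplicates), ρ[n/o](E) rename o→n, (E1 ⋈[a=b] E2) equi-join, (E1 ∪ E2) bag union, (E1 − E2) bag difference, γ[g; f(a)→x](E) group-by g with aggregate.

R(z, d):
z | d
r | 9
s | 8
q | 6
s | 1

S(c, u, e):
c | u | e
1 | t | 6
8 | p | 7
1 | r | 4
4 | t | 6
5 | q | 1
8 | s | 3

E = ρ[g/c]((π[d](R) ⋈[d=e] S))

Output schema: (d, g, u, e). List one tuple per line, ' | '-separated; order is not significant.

Subexpression sizes:
  R → 4
  π[d](R) → 4
  S → 6
  (π[d](R) ⋈[d=e] S) → 3
  ρ[g/c]((π[d](R) ⋈[d=e] S)) → 3

== RESULT ==
d | g | u | e
1 | 5 | q | 1
6 | 1 | t | 6
6 | 4 | t | 6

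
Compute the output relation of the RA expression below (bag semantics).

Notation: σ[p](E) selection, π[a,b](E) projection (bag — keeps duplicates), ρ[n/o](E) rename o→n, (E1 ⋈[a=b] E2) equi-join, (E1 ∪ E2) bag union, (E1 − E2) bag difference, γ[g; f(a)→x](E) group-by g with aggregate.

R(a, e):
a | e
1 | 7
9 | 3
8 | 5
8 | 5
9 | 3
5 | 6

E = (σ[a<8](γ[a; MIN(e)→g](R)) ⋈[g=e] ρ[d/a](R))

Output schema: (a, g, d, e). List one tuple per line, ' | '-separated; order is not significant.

Subexpression sizes:
  R → 6
  γ[a; MIN(e)→g](R) → 4
  σ[a<8](γ[a; MIN(e)→g](R)) → 2
  R → 6
  ρ[d/a](R) → 6
  (σ[a<8](γ[a; MIN(e)→g](R)) ⋈[g=e] ρ[d/a](R)) → 2

== RESULT ==
a | g | d | e
1 | 7 | 1 | 7
5 | 6 | 5 | 6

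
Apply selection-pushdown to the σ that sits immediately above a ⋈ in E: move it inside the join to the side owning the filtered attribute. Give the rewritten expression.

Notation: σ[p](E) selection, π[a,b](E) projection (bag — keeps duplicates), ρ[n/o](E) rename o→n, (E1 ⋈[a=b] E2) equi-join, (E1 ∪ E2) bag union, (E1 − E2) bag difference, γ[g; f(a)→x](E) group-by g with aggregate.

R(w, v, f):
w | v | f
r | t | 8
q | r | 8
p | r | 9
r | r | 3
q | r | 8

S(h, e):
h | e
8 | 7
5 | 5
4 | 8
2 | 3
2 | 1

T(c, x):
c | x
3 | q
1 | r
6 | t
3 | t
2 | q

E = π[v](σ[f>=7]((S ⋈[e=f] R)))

σ filters on f, owned by the right side.
E' = π[v]((S ⋈[e=f] σ[f>=7](R)))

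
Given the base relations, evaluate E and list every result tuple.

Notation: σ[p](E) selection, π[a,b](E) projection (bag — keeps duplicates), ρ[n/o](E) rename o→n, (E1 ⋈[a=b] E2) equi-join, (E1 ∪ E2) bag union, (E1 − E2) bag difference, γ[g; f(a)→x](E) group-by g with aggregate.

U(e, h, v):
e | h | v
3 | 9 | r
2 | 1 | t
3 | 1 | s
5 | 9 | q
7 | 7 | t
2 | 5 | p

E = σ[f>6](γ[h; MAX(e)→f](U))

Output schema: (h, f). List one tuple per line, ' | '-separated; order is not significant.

Stepwise |·|:
  U → 6
  γ[h; MAX(e)→f](U) → 4
  σ[f>6](γ[h; MAX(e)→f](U)) → 1

== RESULT ==
h | f
7 | 7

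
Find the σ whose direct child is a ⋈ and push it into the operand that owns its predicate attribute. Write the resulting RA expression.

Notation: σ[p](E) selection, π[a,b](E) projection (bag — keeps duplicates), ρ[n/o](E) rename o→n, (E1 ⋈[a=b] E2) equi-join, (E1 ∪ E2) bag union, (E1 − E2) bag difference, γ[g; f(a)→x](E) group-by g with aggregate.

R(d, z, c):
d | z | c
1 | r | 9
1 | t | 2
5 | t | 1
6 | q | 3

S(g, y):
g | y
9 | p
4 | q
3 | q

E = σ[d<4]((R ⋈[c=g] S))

σ filters on d, owned by the left side.
E' = (σ[d<4](R) ⋈[c=g] S)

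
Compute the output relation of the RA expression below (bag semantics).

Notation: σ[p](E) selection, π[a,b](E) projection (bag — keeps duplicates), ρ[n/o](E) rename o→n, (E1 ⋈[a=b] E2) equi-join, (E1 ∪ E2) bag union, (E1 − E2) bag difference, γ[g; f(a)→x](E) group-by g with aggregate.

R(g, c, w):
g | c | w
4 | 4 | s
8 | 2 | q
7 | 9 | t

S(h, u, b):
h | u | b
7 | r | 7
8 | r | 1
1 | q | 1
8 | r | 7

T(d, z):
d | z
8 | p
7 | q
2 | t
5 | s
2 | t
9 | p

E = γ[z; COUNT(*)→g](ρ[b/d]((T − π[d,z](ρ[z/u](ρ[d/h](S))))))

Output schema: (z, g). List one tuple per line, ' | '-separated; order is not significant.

Stepwise |·|:
  T → 6
  S → 4
  ρ[d/h](S) → 4
  ρ[z/u](ρ[d/h](S)) → 4
  π[d,z](ρ[z/u](ρ[d/h](S))) → 4
  (T − π[d,z](ρ[z/u](ρ[d/h](S)))) → 6
  ρ[b/d]((T − π[d,z](ρ[z/u](ρ[d/h](S))))) → 6
  γ[z; COUNT(*)→g](ρ[b/d]((T − π[d,z](ρ[z/u](ρ[d/h](S)))))) → 4

== RESULT ==
z | g
p | 2
q | 1
s | 1
t | 2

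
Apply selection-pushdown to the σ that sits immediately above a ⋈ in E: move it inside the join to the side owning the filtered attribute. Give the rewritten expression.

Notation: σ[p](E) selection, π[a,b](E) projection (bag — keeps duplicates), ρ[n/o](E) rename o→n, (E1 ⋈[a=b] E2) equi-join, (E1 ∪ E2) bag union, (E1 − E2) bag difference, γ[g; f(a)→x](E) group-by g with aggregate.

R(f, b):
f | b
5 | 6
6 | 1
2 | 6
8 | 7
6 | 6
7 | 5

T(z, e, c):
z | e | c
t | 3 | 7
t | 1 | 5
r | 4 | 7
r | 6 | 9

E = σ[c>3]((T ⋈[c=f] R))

σ filters on c, owned by the left side.
E' = (σ[c>3](T) ⋈[c=f] R)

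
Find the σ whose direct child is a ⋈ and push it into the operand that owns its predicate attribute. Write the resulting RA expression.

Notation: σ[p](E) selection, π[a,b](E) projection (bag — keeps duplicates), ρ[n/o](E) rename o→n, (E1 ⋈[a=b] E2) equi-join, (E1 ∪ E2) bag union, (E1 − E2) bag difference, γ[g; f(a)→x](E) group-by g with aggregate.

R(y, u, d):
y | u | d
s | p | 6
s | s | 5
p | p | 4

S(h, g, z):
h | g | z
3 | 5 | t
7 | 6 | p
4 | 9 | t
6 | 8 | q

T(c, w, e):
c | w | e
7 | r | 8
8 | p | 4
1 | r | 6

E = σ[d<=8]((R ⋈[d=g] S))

σ filters on d, owned by the left side.
E' = (σ[d<=8](R) ⋈[d=g] S)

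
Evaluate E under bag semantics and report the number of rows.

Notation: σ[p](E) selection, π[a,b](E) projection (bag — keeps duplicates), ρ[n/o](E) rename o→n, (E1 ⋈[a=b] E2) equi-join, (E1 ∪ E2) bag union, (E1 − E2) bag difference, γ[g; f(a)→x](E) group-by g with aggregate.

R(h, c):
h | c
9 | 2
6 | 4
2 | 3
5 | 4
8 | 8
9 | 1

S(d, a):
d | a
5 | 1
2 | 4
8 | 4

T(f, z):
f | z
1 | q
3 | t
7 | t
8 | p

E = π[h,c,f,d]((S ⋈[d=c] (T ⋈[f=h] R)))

Stepwise |·|:
  S → 3
  T → 4
  R → 6
  (T ⋈[f=h] R) → 1
  (S ⋈[d=c] (T ⋈[f=h] R)) → 1
  π[h,c,f,d]((S ⋈[d=c] (T ⋈[f=h] R))) → 1

|E| = 1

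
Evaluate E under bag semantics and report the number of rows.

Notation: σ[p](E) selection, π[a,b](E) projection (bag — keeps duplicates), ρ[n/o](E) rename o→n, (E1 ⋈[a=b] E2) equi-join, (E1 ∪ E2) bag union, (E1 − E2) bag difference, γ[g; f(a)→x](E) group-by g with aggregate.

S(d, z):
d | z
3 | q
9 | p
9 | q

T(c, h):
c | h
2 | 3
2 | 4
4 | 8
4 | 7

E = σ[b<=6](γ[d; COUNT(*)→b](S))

Subexpression sizes:
  S → 3
  γ[d; COUNT(*)→b](S) → 2
  σ[b<=6](γ[d; COUNT(*)→b](S)) → 2

|E| = 2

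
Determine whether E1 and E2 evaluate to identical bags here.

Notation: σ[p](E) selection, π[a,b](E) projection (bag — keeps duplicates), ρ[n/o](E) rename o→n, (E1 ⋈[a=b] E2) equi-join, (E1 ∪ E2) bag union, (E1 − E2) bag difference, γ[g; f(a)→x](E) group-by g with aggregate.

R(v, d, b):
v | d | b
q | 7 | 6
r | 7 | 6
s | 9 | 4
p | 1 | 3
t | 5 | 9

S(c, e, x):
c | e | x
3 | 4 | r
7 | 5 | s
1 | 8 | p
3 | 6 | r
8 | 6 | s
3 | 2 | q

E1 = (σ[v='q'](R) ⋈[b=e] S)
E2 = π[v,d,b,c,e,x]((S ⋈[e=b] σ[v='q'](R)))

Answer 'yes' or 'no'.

E1 stepwise |·|:
  R → 5
  σ[v='q'](R) → 1
  S → 6
  (σ[v='q'](R) ⋈[b=e] S) → 2
E2 stepwise |·|:
  S → 6
  R → 5
  σ[v='q'](R) → 1
  (S ⋈[e=b] σ[v='q'](R)) → 2
  π[v,d,b,c,e,x]((S ⋈[e=b] σ[v='q'](R))) → 2

E1 and E2 produce the same multiset:
v | d | b | c | e | x
q | 7 | 6 | 3 | 6 | r
q | 7 | 6 | 8 | 6 | s

yes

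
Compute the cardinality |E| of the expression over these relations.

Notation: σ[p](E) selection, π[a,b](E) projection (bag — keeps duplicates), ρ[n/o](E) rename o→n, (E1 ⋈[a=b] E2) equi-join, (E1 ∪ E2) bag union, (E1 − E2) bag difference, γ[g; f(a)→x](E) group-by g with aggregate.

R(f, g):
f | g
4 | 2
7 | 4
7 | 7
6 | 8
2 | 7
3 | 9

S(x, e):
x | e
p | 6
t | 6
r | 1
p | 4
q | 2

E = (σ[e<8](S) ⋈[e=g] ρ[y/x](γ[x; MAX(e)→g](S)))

Subexpression sizes:
  S → 5
  σ[e<8](S) → 5
  S → 5
  γ[x; MAX(e)→g](S) → 4
  ρ[y/x](γ[x; MAX(e)→g](S)) → 4
  (σ[e<8](S) ⋈[e=g] ρ[y/x](γ[x; MAX(e)→g](S))) → 6

|E| = 6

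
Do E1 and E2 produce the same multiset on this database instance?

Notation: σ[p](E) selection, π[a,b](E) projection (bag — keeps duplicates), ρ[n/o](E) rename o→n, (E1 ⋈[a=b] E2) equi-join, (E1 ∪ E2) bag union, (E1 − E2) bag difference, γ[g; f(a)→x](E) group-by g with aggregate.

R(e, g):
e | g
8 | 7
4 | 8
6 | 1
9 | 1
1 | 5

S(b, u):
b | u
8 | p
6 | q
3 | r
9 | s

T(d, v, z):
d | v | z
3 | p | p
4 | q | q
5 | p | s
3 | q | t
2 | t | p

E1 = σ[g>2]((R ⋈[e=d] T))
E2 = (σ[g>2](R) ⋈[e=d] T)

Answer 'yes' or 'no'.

E1 per-node cardinality:
  R → 5
  T → 5
  (R ⋈[e=d] T) → 1
  σ[g>2]((R ⋈[e=d] T)) → 1
E2 per-node cardinality:
  R → 5
  σ[g>2](R) → 3
  T → 5
  (σ[g>2](R) ⋈[e=d] T) → 1

E1 and E2 produce the same multiset:
e | g | d | v | z
4 | 8 | 4 | q | q

yes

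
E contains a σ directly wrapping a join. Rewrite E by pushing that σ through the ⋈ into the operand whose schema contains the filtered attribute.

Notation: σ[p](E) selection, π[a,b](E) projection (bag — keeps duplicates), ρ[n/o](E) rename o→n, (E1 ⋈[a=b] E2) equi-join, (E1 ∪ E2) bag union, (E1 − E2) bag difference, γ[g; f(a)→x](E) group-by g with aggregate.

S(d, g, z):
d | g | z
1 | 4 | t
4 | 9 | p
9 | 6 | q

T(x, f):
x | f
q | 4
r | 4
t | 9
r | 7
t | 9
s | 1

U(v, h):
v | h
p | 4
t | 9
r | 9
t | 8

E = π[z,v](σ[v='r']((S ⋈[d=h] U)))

σ filters on v, owned by the right side.
E' = π[z,v]((S ⋈[d=h] σ[v='r'](U)))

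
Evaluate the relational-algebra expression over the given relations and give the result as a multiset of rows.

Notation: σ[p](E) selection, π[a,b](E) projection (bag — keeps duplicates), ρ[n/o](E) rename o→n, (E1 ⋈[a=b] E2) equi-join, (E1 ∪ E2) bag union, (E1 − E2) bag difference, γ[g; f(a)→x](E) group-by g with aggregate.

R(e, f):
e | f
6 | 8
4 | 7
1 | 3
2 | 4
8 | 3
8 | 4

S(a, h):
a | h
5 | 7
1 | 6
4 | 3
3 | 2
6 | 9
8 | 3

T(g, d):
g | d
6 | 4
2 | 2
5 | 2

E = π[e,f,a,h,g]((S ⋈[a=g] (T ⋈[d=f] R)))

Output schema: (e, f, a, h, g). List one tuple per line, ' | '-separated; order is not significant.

Subexpression sizes:
  S → 6
  T → 3
  R → 6
  (T ⋈[d=f] R) → 2
  (S ⋈[a=g] (T ⋈[d=f] R)) → 2
  π[e,f,a,h,g]((S ⋈[a=g] (T ⋈[d=f] R))) → 2

== RESULT ==
e | f | a | h | g
2 | 4 | 6 | 9 | 6
8 | 4 | 6 | 9 | 6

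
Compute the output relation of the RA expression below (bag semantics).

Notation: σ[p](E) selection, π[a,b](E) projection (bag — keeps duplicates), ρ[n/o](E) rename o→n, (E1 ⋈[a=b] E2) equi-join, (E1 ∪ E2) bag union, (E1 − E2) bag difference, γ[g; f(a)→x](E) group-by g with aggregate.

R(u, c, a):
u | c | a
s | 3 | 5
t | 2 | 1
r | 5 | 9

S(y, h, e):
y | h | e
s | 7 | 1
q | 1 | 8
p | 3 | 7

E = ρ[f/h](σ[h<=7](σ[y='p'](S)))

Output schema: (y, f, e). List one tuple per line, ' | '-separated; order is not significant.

Per-node cardinality:
  S → 3
  σ[y='p'](S) → 1
  σ[h<=7](σ[y='p'](S)) → 1
  ρ[f/h](σ[h<=7](σ[y='p'](S))) → 1

== RESULT ==
y | f | e
p | 3 | 7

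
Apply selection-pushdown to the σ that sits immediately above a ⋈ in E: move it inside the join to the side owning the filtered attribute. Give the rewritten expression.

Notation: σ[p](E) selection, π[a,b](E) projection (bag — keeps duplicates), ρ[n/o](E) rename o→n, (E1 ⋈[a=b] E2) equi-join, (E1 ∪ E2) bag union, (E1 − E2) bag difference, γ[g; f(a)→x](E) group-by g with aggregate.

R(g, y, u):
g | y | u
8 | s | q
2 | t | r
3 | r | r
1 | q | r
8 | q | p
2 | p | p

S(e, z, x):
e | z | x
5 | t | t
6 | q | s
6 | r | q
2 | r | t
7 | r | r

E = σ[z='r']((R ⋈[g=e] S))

σ filters on z, owned by the right side.
E' = (R ⋈[g=e] σ[z='r'](S))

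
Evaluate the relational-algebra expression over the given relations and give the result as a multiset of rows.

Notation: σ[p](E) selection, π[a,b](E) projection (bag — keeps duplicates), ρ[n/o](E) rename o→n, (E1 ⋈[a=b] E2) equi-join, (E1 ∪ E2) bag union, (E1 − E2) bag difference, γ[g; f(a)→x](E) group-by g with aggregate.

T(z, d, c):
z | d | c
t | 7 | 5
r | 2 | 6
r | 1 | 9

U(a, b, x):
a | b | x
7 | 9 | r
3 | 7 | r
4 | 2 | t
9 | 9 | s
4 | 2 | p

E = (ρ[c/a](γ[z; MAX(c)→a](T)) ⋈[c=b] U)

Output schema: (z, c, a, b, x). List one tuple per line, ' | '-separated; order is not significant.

Subexpression sizes:
  T → 3
  γ[z; MAX(c)→a](T) → 2
  ρ[c/a](γ[z; MAX(c)→a](T)) → 2
  U → 5
  (ρ[c/a](γ[z; MAX(c)→a](T)) ⋈[c=b] U) → 2

== RESULT ==
z | c | a | b | x
r | 9 | 7 | 9 | r
r | 9 | 9 | 9 | s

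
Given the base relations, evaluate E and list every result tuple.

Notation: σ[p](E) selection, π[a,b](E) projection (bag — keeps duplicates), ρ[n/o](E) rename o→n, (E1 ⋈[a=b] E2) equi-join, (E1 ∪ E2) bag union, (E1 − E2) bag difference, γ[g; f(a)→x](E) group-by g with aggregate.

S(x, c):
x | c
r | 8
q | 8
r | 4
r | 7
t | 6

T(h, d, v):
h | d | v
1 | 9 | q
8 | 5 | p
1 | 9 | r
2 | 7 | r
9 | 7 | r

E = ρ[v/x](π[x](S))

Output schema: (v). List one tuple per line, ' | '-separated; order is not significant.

Row counts bottom-up:
  S → 5
  π[x](S) → 5
  ρ[v/x](π[x](S)) → 5

== RESULT ==
v
q
r
r
r
t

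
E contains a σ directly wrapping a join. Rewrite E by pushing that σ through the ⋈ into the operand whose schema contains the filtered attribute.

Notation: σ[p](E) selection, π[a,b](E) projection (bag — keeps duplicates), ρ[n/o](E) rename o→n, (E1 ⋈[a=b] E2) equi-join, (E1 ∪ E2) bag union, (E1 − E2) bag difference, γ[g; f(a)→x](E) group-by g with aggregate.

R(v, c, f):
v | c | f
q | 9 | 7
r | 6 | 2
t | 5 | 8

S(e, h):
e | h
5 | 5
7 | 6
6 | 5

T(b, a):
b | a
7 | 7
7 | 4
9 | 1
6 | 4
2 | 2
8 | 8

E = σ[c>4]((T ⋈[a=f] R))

σ filters on c, owned by the right side.
E' = (T ⋈[a=f] σ[c>4](R))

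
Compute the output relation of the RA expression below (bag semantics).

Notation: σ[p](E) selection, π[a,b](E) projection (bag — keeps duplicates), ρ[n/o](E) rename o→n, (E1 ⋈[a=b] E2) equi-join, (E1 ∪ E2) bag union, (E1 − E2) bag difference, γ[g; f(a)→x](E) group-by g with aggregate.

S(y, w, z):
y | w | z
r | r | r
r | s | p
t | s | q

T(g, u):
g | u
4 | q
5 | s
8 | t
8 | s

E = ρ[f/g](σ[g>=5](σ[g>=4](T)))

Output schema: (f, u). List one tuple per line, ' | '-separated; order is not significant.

Stepwise |·|:
  T → 4
  σ[g>=4](T) → 4
  σ[g>=5](σ[g>=4](T)) → 3
  ρ[f/g](σ[g>=5](σ[g>=4](T))) → 3

== RESULT ==
f | u
5 | s
8 | s
8 | t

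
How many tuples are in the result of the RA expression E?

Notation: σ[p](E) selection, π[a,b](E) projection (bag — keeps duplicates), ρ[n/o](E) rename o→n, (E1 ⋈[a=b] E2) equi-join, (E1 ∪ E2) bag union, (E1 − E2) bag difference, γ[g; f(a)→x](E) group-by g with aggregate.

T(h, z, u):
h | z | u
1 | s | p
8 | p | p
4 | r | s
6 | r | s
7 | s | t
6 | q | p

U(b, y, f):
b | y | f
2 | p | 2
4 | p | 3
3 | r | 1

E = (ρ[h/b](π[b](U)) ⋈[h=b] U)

Row counts bottom-up:
  U → 3
  π[b](U) → 3
  ρ[h/b](π[b](U)) → 3
  U → 3
  (ρ[h/b](π[b](U)) ⋈[h=b] U) → 3

|E| = 3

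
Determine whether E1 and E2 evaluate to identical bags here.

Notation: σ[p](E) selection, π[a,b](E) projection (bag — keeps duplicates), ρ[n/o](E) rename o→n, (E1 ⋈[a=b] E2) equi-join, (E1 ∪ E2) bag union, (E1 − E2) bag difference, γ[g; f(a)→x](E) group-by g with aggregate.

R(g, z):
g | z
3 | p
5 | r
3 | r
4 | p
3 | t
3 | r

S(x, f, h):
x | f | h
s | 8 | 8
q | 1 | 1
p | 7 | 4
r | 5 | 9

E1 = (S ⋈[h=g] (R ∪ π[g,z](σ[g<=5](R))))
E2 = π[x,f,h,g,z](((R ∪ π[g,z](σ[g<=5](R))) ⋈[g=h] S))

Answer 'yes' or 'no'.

E1 subexpression sizes:
  S → 4
  R → 6
  R → 6
  σ[g<=5](R) → 6
  π[g,z](σ[g<=5](R)) → 6
  (R ∪ π[g,z](σ[g<=5](R))) → 12
  (S ⋈[h=g] (R ∪ π[g,z](σ[g<=5](R)))) → 2
E2 subexpression sizes:
  R → 6
  R → 6
  σ[g<=5](R) → 6
  π[g,z](σ[g<=5](R)) → 6
  (R ∪ π[g,z](σ[g<=5](R))) → 12
  S → 4
  ((R ∪ π[g,z](σ[g<=5](R))) ⋈[g=h] S) → 2
  π[x,f,h,g,z](((R ∪ π[g,z](σ[g<=5](R))) ⋈[g=h] S)) → 2

E1 and E2 produce the same multiset:
x | f | h | g | z
p | 7 | 4 | 4 | p
p | 7 | 4 | 4 | p

yes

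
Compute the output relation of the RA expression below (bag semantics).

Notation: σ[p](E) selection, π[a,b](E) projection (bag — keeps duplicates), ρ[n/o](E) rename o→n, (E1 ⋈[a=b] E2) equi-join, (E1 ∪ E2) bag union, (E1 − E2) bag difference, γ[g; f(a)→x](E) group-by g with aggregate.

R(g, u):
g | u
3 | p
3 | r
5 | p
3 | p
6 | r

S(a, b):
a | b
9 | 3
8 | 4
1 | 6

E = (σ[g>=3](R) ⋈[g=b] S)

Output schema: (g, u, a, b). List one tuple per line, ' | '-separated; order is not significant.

Per-node cardinality:
  R → 5
  σ[g>=3](R) → 5
  S → 3
  (σ[g>=3](R) ⋈[g=b] S) → 4

== RESULT ==
g | u | a | b
3 | p | 9 | 3
3 | p | 9 | 3
3 | r | 9 | 3
6 | r | 1 | 6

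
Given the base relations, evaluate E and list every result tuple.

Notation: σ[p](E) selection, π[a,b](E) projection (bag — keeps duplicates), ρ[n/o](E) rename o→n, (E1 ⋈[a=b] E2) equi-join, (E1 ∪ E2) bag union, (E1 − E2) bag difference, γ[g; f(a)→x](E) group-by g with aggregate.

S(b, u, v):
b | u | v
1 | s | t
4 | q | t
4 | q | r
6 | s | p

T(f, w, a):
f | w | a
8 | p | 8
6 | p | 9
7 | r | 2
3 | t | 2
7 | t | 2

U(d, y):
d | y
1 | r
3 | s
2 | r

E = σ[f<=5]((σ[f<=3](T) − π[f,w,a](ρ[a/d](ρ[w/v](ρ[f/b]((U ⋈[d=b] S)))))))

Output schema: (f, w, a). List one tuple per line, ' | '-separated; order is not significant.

Per-node cardinality:
  T → 5
  σ[f<=3](T) → 1
  U → 3
  S → 4
  (U ⋈[d=b] S) → 1
  ρ[f/b]((U ⋈[d=b] S)) → 1
  ρ[w/v](ρ[f/b]((U ⋈[d=b] S))) → 1
  ρ[a/d](ρ[w/v](ρ[f/b]((U ⋈[d=b] S)))) → 1
  π[f,w,a](ρ[a/d](ρ[w/v](ρ[f/b]((U ⋈[d=b] S))))) → 1
  (σ[f<=3](T) − π[f,w,a](ρ[a/d](ρ[w/v](ρ[f/b]((U ⋈[d=b] S)))))) → 1
  σ[f<=5]((σ[f<=3](T) − π[f,w,a](ρ[a/d](ρ[w/v](ρ[f/b]((U ⋈[d=b] S))))))) → 1

== RESULT ==
f | w | a
3 | t | 2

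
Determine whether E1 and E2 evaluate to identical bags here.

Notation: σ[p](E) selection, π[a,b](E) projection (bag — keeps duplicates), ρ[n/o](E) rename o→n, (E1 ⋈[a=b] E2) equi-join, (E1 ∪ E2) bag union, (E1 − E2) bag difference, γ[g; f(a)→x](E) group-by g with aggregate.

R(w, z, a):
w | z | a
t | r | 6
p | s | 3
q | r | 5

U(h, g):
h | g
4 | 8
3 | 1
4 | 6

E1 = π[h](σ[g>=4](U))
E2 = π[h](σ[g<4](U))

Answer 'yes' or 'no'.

E1 per-node cardinality:
  U → 3
  σ[g>=4](U) → 2
  π[h](σ[g>=4](U)) → 2
E2 per-node cardinality:
  U → 3
  σ[g<4](U) → 1
  π[h](σ[g<4](U)) → 1

E1 result:
h
4
4
E2 result:
h
3
Witness: (3,) appears 0× in E1 but 1× in E2.

no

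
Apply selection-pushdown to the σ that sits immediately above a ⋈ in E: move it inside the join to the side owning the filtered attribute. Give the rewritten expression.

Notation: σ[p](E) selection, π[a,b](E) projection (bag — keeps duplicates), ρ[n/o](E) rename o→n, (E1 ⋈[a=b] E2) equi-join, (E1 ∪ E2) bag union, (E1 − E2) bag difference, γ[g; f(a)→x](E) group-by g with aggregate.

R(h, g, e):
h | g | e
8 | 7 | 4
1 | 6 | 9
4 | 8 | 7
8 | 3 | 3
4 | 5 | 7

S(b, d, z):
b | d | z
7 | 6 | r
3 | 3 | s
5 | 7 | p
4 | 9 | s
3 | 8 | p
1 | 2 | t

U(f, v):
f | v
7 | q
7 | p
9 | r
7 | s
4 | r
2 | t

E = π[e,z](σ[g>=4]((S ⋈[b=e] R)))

σ filters on g, owned by the right side.
E' = π[e,z]((S ⋈[b=e] σ[g>=4](R)))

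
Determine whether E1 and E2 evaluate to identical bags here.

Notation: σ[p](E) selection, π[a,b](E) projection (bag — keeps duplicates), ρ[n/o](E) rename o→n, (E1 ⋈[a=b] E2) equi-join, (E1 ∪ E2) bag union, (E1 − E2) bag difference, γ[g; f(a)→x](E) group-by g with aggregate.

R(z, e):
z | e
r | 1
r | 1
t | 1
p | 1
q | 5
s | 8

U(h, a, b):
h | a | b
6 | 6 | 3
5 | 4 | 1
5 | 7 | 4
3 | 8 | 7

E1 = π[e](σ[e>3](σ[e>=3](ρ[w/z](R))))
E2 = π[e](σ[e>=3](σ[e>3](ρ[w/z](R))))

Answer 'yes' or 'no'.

E1 stepwise |·|:
  R → 6
  ρ[w/z](R) → 6
  σ[e>=3](ρ[w/z](R)) → 2
  σ[e>3](σ[e>=3](ρ[w/z](R))) → 2
  π[e](σ[e>3](σ[e>=3](ρ[w/z](R)))) → 2
E2 stepwise |·|:
  R → 6
  ρ[w/z](R) → 6
  σ[e>3](ρ[w/z](R)) → 2
  σ[e>=3](σ[e>3](ρ[w/z](R))) → 2
  π[e](σ[e>=3](σ[e>3](ρ[w/z](R)))) → 2

E1 and E2 produce the same multiset:
e
5
8

yes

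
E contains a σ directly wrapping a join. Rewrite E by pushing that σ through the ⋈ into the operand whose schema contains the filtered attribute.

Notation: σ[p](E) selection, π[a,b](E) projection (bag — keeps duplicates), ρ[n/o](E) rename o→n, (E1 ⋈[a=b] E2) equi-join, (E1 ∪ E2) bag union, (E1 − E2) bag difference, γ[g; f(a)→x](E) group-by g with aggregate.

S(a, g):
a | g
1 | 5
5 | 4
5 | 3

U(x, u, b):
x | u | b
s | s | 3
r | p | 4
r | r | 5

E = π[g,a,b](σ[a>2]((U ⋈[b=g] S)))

σ filters on a, owned by the right side.
E' = π[g,a,b]((U ⋈[b=g] σ[a>2](S)))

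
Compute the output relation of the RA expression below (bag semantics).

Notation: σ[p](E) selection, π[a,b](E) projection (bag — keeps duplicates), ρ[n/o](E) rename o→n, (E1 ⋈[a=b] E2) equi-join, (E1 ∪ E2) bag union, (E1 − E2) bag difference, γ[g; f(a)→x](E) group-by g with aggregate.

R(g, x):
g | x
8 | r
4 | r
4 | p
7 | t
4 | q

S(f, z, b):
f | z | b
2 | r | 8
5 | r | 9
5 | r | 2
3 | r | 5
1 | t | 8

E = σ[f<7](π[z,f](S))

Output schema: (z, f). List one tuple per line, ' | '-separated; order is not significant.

Row counts bottom-up:
  S → 5
  π[z,f](S) → 5
  σ[f<7](π[z,f](S)) → 5

== RESULT ==
z | f
r | 2
r | 3
r | 5
r | 5
t | 1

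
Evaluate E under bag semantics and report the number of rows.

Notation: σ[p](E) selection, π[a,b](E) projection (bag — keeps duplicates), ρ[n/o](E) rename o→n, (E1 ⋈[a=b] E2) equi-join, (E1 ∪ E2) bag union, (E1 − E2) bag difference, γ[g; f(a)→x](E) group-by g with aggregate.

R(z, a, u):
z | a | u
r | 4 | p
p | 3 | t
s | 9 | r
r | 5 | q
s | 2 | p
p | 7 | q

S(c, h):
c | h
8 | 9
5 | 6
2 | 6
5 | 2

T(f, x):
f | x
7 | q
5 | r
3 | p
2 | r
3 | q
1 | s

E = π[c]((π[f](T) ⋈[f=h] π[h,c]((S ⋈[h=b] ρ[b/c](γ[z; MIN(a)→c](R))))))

Stepwise |·|:
  T → 6
  π[f](T) → 6
  S → 4
  R → 6
  γ[z; MIN(a)→c](R) → 3
  ρ[b/c](γ[z; MIN(a)→c](R)) → 3
  (S ⋈[h=b] ρ[b/c](γ[z; MIN(a)→c](R))) → 1
  π[h,c]((S ⋈[h=b] ρ[b/c](γ[z; MIN(a)→c](R)))) → 1
  (π[f](T) ⋈[f=h] π[h,c]((S ⋈[h=b] ρ[b/c](γ[z; MIN(a)→c](R))))) → 1
  π[c]((π[f](T) ⋈[f=h] π[h,c]((S ⋈[h=b] ρ[b/c](γ[z; MIN(a)→c](R)))))) → 1

|E| = 1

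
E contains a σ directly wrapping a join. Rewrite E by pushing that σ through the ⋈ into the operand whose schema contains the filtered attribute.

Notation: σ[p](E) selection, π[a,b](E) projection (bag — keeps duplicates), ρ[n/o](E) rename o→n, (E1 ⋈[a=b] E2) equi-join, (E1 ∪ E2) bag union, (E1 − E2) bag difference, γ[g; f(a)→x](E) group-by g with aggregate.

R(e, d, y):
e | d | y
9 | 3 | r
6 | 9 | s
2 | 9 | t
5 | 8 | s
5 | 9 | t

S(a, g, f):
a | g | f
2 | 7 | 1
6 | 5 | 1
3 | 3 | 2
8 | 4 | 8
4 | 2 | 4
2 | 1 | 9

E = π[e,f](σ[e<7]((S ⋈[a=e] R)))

σ filters on e, owned by the right side.
E' = π[e,f]((S ⋈[a=e] σ[e<7](R)))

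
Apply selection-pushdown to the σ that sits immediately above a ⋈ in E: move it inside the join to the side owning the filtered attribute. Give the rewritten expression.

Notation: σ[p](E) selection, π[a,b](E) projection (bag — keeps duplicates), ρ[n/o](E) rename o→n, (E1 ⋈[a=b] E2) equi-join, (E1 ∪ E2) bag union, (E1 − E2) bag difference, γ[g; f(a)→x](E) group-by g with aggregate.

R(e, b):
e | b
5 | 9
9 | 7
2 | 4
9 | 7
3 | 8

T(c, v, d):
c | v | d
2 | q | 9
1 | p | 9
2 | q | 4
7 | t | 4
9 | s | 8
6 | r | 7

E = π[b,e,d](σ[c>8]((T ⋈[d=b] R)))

σ filters on c, owned by the left side.
E' = π[b,e,d]((σ[c>8](T) ⋈[d=b] R))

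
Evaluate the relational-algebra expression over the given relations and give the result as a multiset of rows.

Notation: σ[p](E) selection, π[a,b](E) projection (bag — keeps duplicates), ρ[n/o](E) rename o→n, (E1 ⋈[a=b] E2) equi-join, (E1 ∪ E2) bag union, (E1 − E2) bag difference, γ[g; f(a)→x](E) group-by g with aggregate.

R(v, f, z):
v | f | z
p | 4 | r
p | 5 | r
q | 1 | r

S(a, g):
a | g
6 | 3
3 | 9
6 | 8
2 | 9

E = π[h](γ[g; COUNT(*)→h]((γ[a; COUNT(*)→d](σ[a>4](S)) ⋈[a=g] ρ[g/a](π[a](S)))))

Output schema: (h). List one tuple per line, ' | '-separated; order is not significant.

Row counts bottom-up:
  S → 4
  σ[a>4](S) → 2
  γ[a; COUNT(*)→d](σ[a>4](S)) → 1
  S → 4
  π[a](S) → 4
  ρ[g/a](π[a](S)) → 4
  (γ[a; COUNT(*)→d](σ[a>4](S)) ⋈[a=g] ρ[g/a](π[a](S))) → 2
  γ[g; COUNT(*)→h]((γ[a; COUNT(*)→d](σ[a>4](S)) ⋈[a=g] ρ[g/a](π[a](S)))) → 1
  π[h](γ[g; COUNT(*)→h]((γ[a; COUNT(*)→d](σ[a>4](S)) ⋈[a=g] ρ[g/a](π[a](S))))) → 1

== RESULT ==
h
2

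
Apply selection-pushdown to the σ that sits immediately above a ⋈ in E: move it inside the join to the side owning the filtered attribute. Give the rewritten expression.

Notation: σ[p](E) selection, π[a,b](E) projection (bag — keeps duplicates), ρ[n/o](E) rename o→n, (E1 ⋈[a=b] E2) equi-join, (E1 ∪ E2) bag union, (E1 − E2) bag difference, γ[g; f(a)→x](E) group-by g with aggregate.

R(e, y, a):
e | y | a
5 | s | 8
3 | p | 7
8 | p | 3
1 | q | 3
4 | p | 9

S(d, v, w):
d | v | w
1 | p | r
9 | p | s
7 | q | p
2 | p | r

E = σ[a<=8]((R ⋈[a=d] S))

σ filters on a, owned by the left side.
E' = (σ[a<=8](R) ⋈[a=d] S)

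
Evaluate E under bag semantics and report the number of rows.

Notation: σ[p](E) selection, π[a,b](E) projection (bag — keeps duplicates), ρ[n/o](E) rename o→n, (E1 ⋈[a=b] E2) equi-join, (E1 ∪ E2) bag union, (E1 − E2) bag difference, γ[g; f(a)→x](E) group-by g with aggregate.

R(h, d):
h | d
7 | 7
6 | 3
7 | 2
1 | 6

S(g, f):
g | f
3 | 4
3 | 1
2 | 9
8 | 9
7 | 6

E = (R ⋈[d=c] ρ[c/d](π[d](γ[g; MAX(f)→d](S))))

Row counts bottom-up:
  R → 4
  S → 5
  γ[g; MAX(f)→d](S) → 4
  π[d](γ[g; MAX(f)→d](S)) → 4
  ρ[c/d](π[d](γ[g; MAX(f)→d](S))) → 4
  (R ⋈[d=c] ρ[c/d](π[d](γ[g; MAX(f)→d](S)))) → 1

|E| = 1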